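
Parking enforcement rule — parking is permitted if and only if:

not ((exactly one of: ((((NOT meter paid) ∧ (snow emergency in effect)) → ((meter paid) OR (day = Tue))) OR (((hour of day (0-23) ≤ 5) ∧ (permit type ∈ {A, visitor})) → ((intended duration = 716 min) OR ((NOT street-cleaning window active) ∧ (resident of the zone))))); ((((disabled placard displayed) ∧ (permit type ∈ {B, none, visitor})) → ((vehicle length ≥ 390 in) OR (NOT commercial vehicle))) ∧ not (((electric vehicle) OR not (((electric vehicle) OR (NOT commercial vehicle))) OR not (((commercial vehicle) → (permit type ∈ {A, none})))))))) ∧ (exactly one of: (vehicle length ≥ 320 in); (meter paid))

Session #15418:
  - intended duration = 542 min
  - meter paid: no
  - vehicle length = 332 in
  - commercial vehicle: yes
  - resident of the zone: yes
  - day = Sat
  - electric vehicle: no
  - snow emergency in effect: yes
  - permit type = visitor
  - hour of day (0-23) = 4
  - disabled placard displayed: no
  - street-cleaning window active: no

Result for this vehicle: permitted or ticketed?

Atomic conditions:
  NOT meter paid: no → true
  snow emergency in effect: yes → true
  meter paid: no → false
  day = Tue: Sat == Tue is false
  hour of day (0-23) ≤ 5: 4 ≤ 5 is true
  permit type ∈ {A, visitor}: visitor is in the set → true
  intended duration = 716 min: 542 == 716 is false
  NOT street-cleaning window active: no → true
  resident of the zone: yes → true
  disabled placard displayed: no → false
  permit type ∈ {B, none, visitor}: visitor is in the set → true
  vehicle length ≥ 390 in: 332 ≥ 390 is false
  NOT commercial vehicle: yes → false
  electric vehicle: no → false
  commercial vehicle: yes → true
  permit type ∈ {A, none}: visitor is not in the set → false
  vehicle length ≥ 320 in: 332 ≥ 320 is true
Combine:
[1.1.1.1.1] true AND true = true
[1.1.1.1.2] false OR false = false
[1.1.1.1] true → false = false
[1.1.1.2.1] true AND true = true
[1.1.1.2.2.2] true AND true = true
[1.1.1.2.2] false OR true = true
[1.1.1.2] true → true = true
[1.1.1] false OR true = true
[1.1.2.1.1] false AND true = false
[1.1.2.1.2] false OR false = false
[1.1.2.1] false → false (antecedent false ⇒ implication holds) = true
[1.1.2.2.1.2.1] false OR false = false
[1.1.2.2.1.2] NOT false = true
[1.1.2.2.1.3.1] true → false = false
[1.1.2.2.1.3] NOT false = true
[1.1.2.2.1] false OR true OR true = true
[1.1.2.2] NOT true = false
[1.1.2] true AND false = false
[1.1] exactly-one(true, false) = true
[1] NOT true = false
[2] exactly-one(true, false) = true
[root] false AND true = false
Overall: false → ticketed

Ticketed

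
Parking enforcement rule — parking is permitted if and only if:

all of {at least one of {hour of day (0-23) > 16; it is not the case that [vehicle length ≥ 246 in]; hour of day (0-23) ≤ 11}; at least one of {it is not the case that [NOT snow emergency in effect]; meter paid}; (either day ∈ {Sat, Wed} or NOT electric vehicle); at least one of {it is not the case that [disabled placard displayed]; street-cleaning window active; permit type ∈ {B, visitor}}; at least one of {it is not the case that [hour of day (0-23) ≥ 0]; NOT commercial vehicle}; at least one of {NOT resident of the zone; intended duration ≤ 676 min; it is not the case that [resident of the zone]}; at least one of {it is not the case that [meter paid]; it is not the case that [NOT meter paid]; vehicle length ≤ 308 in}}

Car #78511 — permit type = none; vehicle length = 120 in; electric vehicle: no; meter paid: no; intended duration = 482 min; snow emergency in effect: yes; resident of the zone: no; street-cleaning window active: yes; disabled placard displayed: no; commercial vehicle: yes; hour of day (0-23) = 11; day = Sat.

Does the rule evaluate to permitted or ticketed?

Ticketed

Atomic conditions:
  hour of day (0-23) > 16: 11 > 16 is false
  vehicle length ≥ 246 in: 120 ≥ 246 is false
  hour of day (0-23) ≤ 11: 11 ≤ 11 is true
  NOT snow emergency in effect: yes → false
  meter paid: no → false
  day ∈ {Sat, Wed}: Sat is in the set → true
  NOT electric vehicle: no → true
  disabled placard displayed: no → false
  street-cleaning window active: yes → true
  permit type ∈ {B, visitor}: none is not in the set → false
  hour of day (0-23) ≥ 0: 11 ≥ 0 is true
  NOT commercial vehicle: yes → false
  NOT resident of the zone: no → true
  intended duration ≤ 676 min: 482 ≤ 676 is true
  resident of the zone: no → false
  NOT meter paid: no → true
  vehicle length ≤ 308 in: 120 ≤ 308 is true
Combine:
[1.2] NOT false = true
[1] false OR true OR true = true
[2.1] NOT false = true
[2] true OR false = true
[3] true OR true = true
[4.1] NOT false = true
[4] true OR true OR false = true
[5.1] NOT true = false
[5] false OR false = false
[6.3] NOT false = true
[6] true OR true OR true = true
[7.1] NOT false = true
[7.2] NOT true = false
[7] true OR false OR true = true
[root] true AND true AND true AND true AND false AND true AND true = false
Overall: false → ticketed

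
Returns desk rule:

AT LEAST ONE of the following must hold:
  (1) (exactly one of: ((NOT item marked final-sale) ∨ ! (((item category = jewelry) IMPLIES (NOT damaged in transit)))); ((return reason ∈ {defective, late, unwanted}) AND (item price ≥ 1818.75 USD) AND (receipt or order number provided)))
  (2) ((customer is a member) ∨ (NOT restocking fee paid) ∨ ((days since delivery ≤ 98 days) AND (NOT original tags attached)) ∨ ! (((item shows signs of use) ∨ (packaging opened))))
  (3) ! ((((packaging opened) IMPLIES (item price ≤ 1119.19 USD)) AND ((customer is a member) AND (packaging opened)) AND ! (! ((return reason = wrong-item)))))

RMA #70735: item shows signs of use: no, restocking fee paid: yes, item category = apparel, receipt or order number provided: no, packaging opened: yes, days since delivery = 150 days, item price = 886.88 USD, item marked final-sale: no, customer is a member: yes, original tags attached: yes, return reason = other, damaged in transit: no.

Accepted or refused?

Accepted

Atomic conditions:
  NOT item marked final-sale: no → true
  item category = jewelry: apparel == jewelry is false
  NOT damaged in transit: no → true
  return reason ∈ {defective, late, unwanted}: other is not in the set → false
  item price ≥ 1818.75 USD: 886.88 ≥ 1818.75 is false
  receipt or order number provided: no → false
  customer is a member: yes → true
  NOT restocking fee paid: yes → false
  days since delivery ≤ 98 days: 150 ≤ 98 is false
  NOT original tags attached: yes → false
  item shows signs of use: no → false
  packaging opened: yes → true
  item price ≤ 1119.19 USD: 886.88 ≤ 1119.19 is true
  return reason = wrong-item: other == wrong-item is false
Combine:
[1.1.2.1] false → true (antecedent false ⇒ implication holds) = true
[1.1.2] NOT true = false
[1.1] true OR false = true
[1.2] false AND false AND false = false
[1] exactly-one(true, false) = true
[2.3] false AND false = false
[2.4.1] false OR true = true
[2.4] NOT true = false
[2] true OR false OR false OR false = true
[3.1.1] true → true = true
[3.1.2] true AND true = true
[3.1.3.1] NOT false = true
[3.1.3] NOT true = false
[3.1] true AND true AND false = false
[3] NOT false = true
[root] true OR true OR true = true
Overall: true → accepted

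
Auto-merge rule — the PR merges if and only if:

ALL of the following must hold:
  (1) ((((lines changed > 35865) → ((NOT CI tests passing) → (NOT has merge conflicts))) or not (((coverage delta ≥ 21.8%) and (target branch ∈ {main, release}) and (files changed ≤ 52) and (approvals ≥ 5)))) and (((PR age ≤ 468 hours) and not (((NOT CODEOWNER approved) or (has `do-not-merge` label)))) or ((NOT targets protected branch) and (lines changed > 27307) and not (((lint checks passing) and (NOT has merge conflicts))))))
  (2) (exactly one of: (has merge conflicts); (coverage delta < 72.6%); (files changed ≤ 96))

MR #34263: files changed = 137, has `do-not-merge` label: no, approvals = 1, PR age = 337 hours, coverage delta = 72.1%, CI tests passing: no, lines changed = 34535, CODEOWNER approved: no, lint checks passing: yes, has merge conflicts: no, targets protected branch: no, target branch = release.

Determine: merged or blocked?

Blocked

Atomic conditions:
  lines changed > 35865: 34535 > 35865 is false
  NOT CI tests passing: no → true
  NOT has merge conflicts: no → true
  coverage delta ≥ 21.8%: 72.1 ≥ 21.8 is true
  target branch ∈ {main, release}: release is in the set → true
  files changed ≤ 52: 137 ≤ 52 is false
  approvals ≥ 5: 1 ≥ 5 is false
  PR age ≤ 468 hours: 337 ≤ 468 is true
  NOT CODEOWNER approved: no → true
  has `do-not-merge` label: no → false
  NOT targets protected branch: no → true
  lines changed > 27307: 34535 > 27307 is true
  lint checks passing: yes → true
  has merge conflicts: no → false
  coverage delta < 72.6%: 72.1 < 72.6 is true
  files changed ≤ 96: 137 ≤ 96 is false
Combine:
[1.1.1.2] true → true = true
[1.1.1] false → true (antecedent false ⇒ implication holds) = true
[1.1.2.1] true AND true AND false AND false = false
[1.1.2] NOT false = true
[1.1] true OR true = true
[1.2.1.2.1] true OR false = true
[1.2.1.2] NOT true = false
[1.2.1] true AND false = false
[1.2.2.3.1] true AND true = true
[1.2.2.3] NOT true = false
[1.2.2] true AND true AND false = false
[1.2] false OR false = false
[1] true AND false = false
[2] exactly-one(false, true, false) = true
[root] false AND true = false
Overall: false → blocked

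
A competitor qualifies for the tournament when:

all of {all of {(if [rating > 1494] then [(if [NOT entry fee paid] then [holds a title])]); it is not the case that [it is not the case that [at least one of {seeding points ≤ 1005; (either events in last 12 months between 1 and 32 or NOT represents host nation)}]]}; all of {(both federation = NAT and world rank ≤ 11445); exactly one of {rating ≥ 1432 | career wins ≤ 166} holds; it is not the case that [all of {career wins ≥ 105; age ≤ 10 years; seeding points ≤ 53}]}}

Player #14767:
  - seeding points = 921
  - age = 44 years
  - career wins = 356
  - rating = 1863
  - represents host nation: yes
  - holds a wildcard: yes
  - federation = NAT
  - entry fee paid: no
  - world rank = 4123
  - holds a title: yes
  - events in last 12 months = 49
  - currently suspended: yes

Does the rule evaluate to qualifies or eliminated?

Qualifies

Atomic conditions:
  rating > 1494: 1863 > 1494 is true
  NOT entry fee paid: no → true
  holds a title: yes → true
  seeding points ≤ 1005: 921 ≤ 1005 is true
  events in last 12 months between 1 and 32: 49 in [1, 32] is false
  NOT represents host nation: yes → false
  federation = NAT: NAT == NAT is true
  world rank ≤ 11445: 4123 ≤ 11445 is true
  rating ≥ 1432: 1863 ≥ 1432 is true
  career wins ≤ 166: 356 ≤ 166 is false
  career wins ≥ 105: 356 ≥ 105 is true
  age ≤ 10 years: 44 ≤ 10 is false
  seeding points ≤ 53: 921 ≤ 53 is false
Combine:
[1.1.2] true → true = true
[1.1] true → true = true
[1.2.1.1.2] false OR false = false
[1.2.1.1] true OR false = true
[1.2.1] NOT true = false
[1.2] NOT false = true
[1] true AND true = true
[2.1] true AND true = true
[2.2] exactly-one(true, false) = true
[2.3.1] true AND false AND false = false
[2.3] NOT false = true
[2] true AND true AND true = true
[root] true AND true = true
Overall: true → qualifies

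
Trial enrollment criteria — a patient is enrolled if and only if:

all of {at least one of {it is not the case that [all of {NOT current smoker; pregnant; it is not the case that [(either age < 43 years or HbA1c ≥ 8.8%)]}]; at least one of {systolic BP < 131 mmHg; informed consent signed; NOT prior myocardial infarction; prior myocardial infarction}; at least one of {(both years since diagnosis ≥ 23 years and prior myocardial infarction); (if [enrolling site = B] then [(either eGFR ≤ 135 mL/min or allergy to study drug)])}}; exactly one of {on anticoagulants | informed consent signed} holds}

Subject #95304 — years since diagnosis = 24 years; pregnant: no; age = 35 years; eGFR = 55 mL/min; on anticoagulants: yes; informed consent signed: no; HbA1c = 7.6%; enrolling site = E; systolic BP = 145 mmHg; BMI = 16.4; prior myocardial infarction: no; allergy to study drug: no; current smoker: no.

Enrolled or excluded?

Enrolled

Atomic conditions:
  NOT current smoker: no → true
  pregnant: no → false
  age < 43 years: 35 < 43 is true
  HbA1c ≥ 8.8%: 7.6 ≥ 8.8 is false
  systolic BP < 131 mmHg: 145 < 131 is false
  informed consent signed: no → false
  NOT prior myocardial infarction: no → true
  prior myocardial infarction: no → false
  years since diagnosis ≥ 23 years: 24 ≥ 23 is true
  enrolling site = B: E == B is false
  eGFR ≤ 135 mL/min: 55 ≤ 135 is true
  allergy to study drug: no → false
  on anticoagulants: yes → true
Combine:
[1.1.1.3.1] true OR false = true
[1.1.1.3] NOT true = false
[1.1.1] true AND false AND false = false
[1.1] NOT false = true
[1.2] false OR false OR true OR false = true
[1.3.1] true AND false = false
[1.3.2.2] true OR false = true
[1.3.2] false → true (antecedent false ⇒ implication holds) = true
[1.3] false OR true = true
[1] true OR true OR true = true
[2] exactly-one(true, false) = true
[root] true AND true = true
Overall: true → enrolled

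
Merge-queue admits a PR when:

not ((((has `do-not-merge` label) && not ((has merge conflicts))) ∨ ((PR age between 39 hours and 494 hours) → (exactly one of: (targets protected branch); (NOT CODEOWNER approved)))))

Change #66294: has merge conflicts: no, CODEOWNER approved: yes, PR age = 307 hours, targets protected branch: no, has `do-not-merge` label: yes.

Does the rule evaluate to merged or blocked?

Blocked

Atomic conditions:
  has `do-not-merge` label: yes → true
  has merge conflicts: no → false
  PR age between 39 hours and 494 hours: 307 in [39, 494] is true
  targets protected branch: no → false
  NOT CODEOWNER approved: yes → false
Combine:
[1.1.2] NOT false = true
[1.1] true AND true = true
[1.2.2] exactly-one(false, false) = false
[1.2] true → false = false
[1] true OR false = true
[root] NOT true = false
Overall: false → blocked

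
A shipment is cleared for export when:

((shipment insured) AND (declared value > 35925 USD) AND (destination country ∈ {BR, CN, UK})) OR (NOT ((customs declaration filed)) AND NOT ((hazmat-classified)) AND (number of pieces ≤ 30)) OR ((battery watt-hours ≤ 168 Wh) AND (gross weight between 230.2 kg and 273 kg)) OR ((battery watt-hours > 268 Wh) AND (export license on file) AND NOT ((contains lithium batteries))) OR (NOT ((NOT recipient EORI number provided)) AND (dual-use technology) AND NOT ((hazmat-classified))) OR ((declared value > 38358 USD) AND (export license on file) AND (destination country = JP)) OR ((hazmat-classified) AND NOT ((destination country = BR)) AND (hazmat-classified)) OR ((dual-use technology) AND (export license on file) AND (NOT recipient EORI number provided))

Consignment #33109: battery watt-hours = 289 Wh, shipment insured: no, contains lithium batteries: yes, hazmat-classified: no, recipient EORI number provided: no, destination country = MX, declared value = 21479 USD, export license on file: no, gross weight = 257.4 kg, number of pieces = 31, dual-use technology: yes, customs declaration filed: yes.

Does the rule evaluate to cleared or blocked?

Blocked

Atomic conditions:
  shipment insured: no → false
  declared value > 35925 USD: 21479 > 35925 is false
  destination country ∈ {BR, CN, UK}: MX is not in the set → false
  customs declaration filed: yes → true
  hazmat-classified: no → false
  number of pieces ≤ 30: 31 ≤ 30 is false
  battery watt-hours ≤ 168 Wh: 289 ≤ 168 is false
  gross weight between 230.2 kg and 273 kg: 257.4 in [230.2, 273] is true
  battery watt-hours > 268 Wh: 289 > 268 is true
  export license on file: no → false
  contains lithium batteries: yes → true
  NOT recipient EORI number provided: no → true
  dual-use technology: yes → true
  declared value > 38358 USD: 21479 > 38358 is false
  destination country = JP: MX == JP is false
  destination country = BR: MX == BR is false
Combine:
[1] false AND false AND false = false
[2.1] NOT true = false
[2.2] NOT false = true
[2] false AND true AND false = false
[3] false AND true = false
[4.3] NOT true = false
[4] true AND false AND false = false
[5.1] NOT true = false
[5.3] NOT false = true
[5] false AND true AND true = false
[6] false AND false AND false = false
[7.2] NOT false = true
[7] false AND true AND false = false
[8] true AND false AND true = false
[root] false OR false OR false OR false OR false OR false OR false OR false = false
Overall: false → blocked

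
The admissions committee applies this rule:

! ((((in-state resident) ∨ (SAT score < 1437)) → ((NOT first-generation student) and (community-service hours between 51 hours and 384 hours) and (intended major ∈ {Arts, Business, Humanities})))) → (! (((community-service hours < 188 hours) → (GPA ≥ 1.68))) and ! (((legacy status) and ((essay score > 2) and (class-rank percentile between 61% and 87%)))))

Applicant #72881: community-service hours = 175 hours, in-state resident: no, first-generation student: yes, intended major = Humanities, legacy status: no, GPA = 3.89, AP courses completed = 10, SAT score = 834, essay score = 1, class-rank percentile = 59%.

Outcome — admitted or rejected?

Rejected

Atomic conditions:
  in-state resident: no → false
  SAT score < 1437: 834 < 1437 is true
  NOT first-generation student: yes → false
  community-service hours between 51 hours and 384 hours: 175 in [51, 384] is true
  intended major ∈ {Arts, Business, Humanities}: Humanities is in the set → true
  community-service hours < 188 hours: 175 < 188 is true
  GPA ≥ 1.68: 3.89 ≥ 1.68 is true
  legacy status: no → false
  essay score > 2: 1 > 2 is false
  class-rank percentile between 61% and 87%: 59 in [61, 87] is false
Combine:
[1.1.1] false OR true = true
[1.1.2] false AND true AND true = false
[1.1] true → false = false
[1] NOT false = true
[2.1.1] true → true = true
[2.1] NOT true = false
[2.2.1.2] false AND false = false
[2.2.1] false AND false = false
[2.2] NOT false = true
[2] false AND true = false
[root] true → false = false
Overall: false → rejected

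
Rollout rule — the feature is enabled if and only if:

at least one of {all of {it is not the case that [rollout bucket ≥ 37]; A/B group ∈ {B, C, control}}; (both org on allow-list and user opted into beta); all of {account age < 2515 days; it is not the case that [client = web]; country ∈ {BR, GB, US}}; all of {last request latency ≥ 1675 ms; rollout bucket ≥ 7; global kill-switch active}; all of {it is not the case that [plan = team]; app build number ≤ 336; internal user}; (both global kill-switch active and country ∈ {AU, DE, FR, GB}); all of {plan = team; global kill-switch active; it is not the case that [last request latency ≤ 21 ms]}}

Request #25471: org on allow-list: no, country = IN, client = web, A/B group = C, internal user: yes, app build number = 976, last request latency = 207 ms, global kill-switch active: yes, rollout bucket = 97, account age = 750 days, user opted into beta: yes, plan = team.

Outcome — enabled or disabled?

Atomic conditions:
  rollout bucket ≥ 37: 97 ≥ 37 is true
  A/B group ∈ {B, C, control}: C is in the set → true
  org on allow-list: no → false
  user opted into beta: yes → true
  account age < 2515 days: 750 < 2515 is true
  client = web: web == web is true
  country ∈ {BR, GB, US}: IN is not in the set → false
  last request latency ≥ 1675 ms: 207 ≥ 1675 is false
  rollout bucket ≥ 7: 97 ≥ 7 is true
  global kill-switch active: yes → true
  plan = team: team == team is true
  app build number ≤ 336: 976 ≤ 336 is false
  internal user: yes → true
  country ∈ {AU, DE, FR, GB}: IN is not in the set → false
  last request latency ≤ 21 ms: 207 ≤ 21 is false
Combine:
[1.1] NOT true = false
[1] false AND true = false
[2] false AND true = false
[3.2] NOT true = false
[3] true AND false AND false = false
[4] false AND true AND true = false
[5.1] NOT true = false
[5] false AND false AND true = false
[6] true AND false = false
[7.3] NOT false = true
[7] true AND true AND true = true
[root] false OR false OR false OR false OR false OR false OR true = true
Overall: true → enabled

Enabled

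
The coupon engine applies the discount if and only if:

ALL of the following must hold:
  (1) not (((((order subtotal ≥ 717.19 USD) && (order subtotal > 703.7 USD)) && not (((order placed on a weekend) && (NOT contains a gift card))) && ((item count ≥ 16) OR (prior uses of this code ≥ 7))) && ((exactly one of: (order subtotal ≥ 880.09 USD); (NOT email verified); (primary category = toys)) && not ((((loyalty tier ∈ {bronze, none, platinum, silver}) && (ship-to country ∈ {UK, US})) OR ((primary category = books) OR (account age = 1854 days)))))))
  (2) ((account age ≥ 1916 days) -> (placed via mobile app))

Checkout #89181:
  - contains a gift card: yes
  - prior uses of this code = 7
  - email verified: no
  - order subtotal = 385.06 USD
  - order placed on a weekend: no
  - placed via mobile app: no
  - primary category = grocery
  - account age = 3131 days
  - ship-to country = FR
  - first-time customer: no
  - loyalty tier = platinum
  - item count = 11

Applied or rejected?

Atomic conditions:
  order subtotal ≥ 717.19 USD: 385.06 ≥ 717.19 is false
  order subtotal > 703.7 USD: 385.06 > 703.7 is false
  order placed on a weekend: no → false
  NOT contains a gift card: yes → false
  item count ≥ 16: 11 ≥ 16 is false
  prior uses of this code ≥ 7: 7 ≥ 7 is true
  order subtotal ≥ 880.09 USD: 385.06 ≥ 880.09 is false
  NOT email verified: no → true
  primary category = toys: grocery == toys is false
  loyalty tier ∈ {bronze, none, platinum, silver}: platinum is in the set → true
  ship-to country ∈ {UK, US}: FR is not in the set → false
  primary category = books: grocery == books is false
  account age = 1854 days: 3131 == 1854 is false
  account age ≥ 1916 days: 3131 ≥ 1916 is true
  placed via mobile app: no → false
Combine:
[1.1.1.1] false AND false = false
[1.1.1.2.1] false AND false = false
[1.1.1.2] NOT false = true
[1.1.1.3] false OR true = true
[1.1.1] false AND true AND true = false
[1.1.2.1] exactly-one(false, true, false) = true
[1.1.2.2.1.1] true AND false = false
[1.1.2.2.1.2] false OR false = false
[1.1.2.2.1] false OR false = false
[1.1.2.2] NOT false = true
[1.1.2] true AND true = true
[1.1] false AND true = false
[1] NOT false = true
[2] true → false = false
[root] true AND false = false
Overall: false → rejected

Rejected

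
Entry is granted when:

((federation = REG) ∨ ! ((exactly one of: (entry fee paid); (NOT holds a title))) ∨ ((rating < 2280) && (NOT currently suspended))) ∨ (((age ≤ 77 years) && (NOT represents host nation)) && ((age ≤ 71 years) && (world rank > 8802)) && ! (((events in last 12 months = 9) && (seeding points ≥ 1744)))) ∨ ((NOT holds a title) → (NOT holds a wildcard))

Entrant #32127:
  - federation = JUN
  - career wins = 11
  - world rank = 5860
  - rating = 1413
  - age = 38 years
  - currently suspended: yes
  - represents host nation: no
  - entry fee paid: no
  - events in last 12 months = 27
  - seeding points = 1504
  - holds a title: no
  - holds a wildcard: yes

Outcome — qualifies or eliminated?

Atomic conditions:
  federation = REG: JUN == REG is false
  entry fee paid: no → false
  NOT holds a title: no → true
  rating < 2280: 1413 < 2280 is true
  NOT currently suspended: yes → false
  age ≤ 77 years: 38 ≤ 77 is true
  NOT represents host nation: no → true
  age ≤ 71 years: 38 ≤ 71 is true
  world rank > 8802: 5860 > 8802 is false
  events in last 12 months = 9: 27 == 9 is false
  seeding points ≥ 1744: 1504 ≥ 1744 is false
  NOT holds a wildcard: yes → false
Combine:
[1.2.1] exactly-one(false, true) = true
[1.2] NOT true = false
[1.3] true AND false = false
[1] false OR false OR false = false
[2.1] true AND true = true
[2.2] true AND false = false
[2.3.1] false AND false = false
[2.3] NOT false = true
[2] true AND false AND true = false
[3] true → false = false
[root] false OR false OR false = false
Overall: false → eliminated

Eliminated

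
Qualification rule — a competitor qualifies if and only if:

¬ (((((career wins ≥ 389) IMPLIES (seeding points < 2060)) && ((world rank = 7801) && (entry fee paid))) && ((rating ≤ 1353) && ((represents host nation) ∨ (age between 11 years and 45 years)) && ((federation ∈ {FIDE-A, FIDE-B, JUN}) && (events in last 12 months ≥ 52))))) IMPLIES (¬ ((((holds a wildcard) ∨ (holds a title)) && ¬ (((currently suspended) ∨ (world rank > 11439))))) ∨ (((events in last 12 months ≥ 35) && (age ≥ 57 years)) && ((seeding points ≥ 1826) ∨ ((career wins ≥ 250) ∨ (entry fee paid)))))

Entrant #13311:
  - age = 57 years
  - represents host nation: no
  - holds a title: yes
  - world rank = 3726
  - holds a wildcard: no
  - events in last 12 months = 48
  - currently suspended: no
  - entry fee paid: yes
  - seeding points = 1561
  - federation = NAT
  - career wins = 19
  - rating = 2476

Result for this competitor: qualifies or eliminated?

Qualifies

Atomic conditions:
  career wins ≥ 389: 19 ≥ 389 is false
  seeding points < 2060: 1561 < 2060 is true
  world rank = 7801: 3726 == 7801 is false
  entry fee paid: yes → true
  rating ≤ 1353: 2476 ≤ 1353 is false
  represents host nation: no → false
  age between 11 years and 45 years: 57 in [11, 45] is false
  federation ∈ {FIDE-A, FIDE-B, JUN}: NAT is not in the set → false
  events in last 12 months ≥ 52: 48 ≥ 52 is false
  holds a wildcard: no → false
  holds a title: yes → true
  currently suspended: no → false
  world rank > 11439: 3726 > 11439 is false
  events in last 12 months ≥ 35: 48 ≥ 35 is true
  age ≥ 57 years: 57 ≥ 57 is true
  seeding points ≥ 1826: 1561 ≥ 1826 is false
  career wins ≥ 250: 19 ≥ 250 is false
Combine:
[1.1.1.1] false → true (antecedent false ⇒ implication holds) = true
[1.1.1.2] false AND true = false
[1.1.1] true AND false = false
[1.1.2.2] false OR false = false
[1.1.2.3] false AND false = false
[1.1.2] false AND false AND false = false
[1.1] false AND false = false
[1] NOT false = true
[2.1.1.1] false OR true = true
[2.1.1.2.1] false OR false = false
[2.1.1.2] NOT false = true
[2.1.1] true AND true = true
[2.1] NOT true = false
[2.2.1] true AND true = true
[2.2.2.2] false OR true = true
[2.2.2] false OR true = true
[2.2] true AND true = true
[2] false OR true = true
[root] true → true = true
Overall: true → qualifies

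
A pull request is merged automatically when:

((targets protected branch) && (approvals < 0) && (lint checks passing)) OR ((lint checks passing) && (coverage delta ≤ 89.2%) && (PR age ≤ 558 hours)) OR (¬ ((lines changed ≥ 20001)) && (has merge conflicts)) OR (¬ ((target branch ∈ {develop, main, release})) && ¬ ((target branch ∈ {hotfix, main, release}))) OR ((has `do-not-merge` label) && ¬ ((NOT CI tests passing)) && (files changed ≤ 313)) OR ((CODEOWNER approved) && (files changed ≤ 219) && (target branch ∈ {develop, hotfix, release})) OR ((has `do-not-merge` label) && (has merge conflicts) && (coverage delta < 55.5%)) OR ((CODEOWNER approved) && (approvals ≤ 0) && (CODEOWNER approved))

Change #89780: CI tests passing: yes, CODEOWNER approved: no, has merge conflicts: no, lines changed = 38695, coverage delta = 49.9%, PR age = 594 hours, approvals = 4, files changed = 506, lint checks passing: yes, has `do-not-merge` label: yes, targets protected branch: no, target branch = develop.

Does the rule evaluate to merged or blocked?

Blocked

Atomic conditions:
  targets protected branch: no → false
  approvals < 0: 4 < 0 is false
  lint checks passing: yes → true
  coverage delta ≤ 89.2%: 49.9 ≤ 89.2 is true
  PR age ≤ 558 hours: 594 ≤ 558 is false
  lines changed ≥ 20001: 38695 ≥ 20001 is true
  has merge conflicts: no → false
  target branch ∈ {develop, main, release}: develop is in the set → true
  target branch ∈ {hotfix, main, release}: develop is not in the set → false
  has `do-not-merge` label: yes → true
  NOT CI tests passing: yes → false
  files changed ≤ 313: 506 ≤ 313 is false
  CODEOWNER approved: no → false
  files changed ≤ 219: 506 ≤ 219 is false
  target branch ∈ {develop, hotfix, release}: develop is in the set → true
  coverage delta < 55.5%: 49.9 < 55.5 is true
  approvals ≤ 0: 4 ≤ 0 is false
Combine:
[1] false AND false AND true = false
[2] true AND true AND false = false
[3.1] NOT true = false
[3] false AND false = false
[4.1] NOT true = false
[4.2] NOT false = true
[4] false AND true = false
[5.2] NOT false = true
[5] true AND true AND false = false
[6] false AND false AND true = false
[7] true AND false AND true = false
[8] false AND false AND false = false
[root] false OR false OR false OR false OR false OR false OR false OR false = false
Overall: false → blocked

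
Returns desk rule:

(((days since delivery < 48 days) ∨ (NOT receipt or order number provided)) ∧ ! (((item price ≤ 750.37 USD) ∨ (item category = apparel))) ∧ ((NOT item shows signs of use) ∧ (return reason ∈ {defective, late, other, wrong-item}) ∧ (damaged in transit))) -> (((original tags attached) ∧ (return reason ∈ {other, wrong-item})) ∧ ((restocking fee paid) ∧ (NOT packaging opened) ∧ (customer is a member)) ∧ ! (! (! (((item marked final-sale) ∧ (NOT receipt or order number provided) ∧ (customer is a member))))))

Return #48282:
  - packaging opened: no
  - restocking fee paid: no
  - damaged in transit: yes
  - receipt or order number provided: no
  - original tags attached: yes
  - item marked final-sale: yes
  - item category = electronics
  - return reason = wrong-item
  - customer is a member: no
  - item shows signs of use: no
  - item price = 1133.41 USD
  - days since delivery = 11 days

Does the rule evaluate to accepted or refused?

Atomic conditions:
  days since delivery < 48 days: 11 < 48 is true
  NOT receipt or order number provided: no → true
  item price ≤ 750.37 USD: 1133.41 ≤ 750.37 is false
  item category = apparel: electronics == apparel is false
  NOT item shows signs of use: no → true
  return reason ∈ {defective, late, other, wrong-item}: wrong-item is in the set → true
  damaged in transit: yes → true
  original tags attached: yes → true
  return reason ∈ {other, wrong-item}: wrong-item is in the set → true
  restocking fee paid: no → false
  NOT packaging opened: no → true
  customer is a member: no → false
  item marked final-sale: yes → true
Combine:
[1.1] true OR true = true
[1.2.1] false OR false = false
[1.2] NOT false = true
[1.3] true AND true AND true = true
[1] true AND true AND true = true
[2.1] true AND true = true
[2.2] false AND true AND false = false
[2.3.1.1.1] true AND true AND false = false
[2.3.1.1] NOT false = true
[2.3.1] NOT true = false
[2.3] NOT false = true
[2] true AND false AND true = false
[root] true → false = false
Overall: false → refused

Refused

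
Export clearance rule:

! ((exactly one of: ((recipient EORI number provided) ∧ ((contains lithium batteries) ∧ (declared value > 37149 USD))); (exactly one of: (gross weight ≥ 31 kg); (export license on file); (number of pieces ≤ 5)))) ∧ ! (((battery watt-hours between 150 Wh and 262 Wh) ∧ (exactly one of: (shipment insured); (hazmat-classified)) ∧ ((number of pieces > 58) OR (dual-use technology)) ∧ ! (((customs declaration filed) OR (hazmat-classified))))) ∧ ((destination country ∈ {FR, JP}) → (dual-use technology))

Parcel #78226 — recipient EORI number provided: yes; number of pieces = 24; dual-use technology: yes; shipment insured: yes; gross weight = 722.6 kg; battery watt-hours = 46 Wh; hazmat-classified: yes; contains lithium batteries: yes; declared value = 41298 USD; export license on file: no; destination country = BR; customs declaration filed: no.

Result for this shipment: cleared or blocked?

Cleared

Atomic conditions:
  recipient EORI number provided: yes → true
  contains lithium batteries: yes → true
  declared value > 37149 USD: 41298 > 37149 is true
  gross weight ≥ 31 kg: 722.6 ≥ 31 is true
  export license on file: no → false
  number of pieces ≤ 5: 24 ≤ 5 is false
  battery watt-hours between 150 Wh and 262 Wh: 46 in [150, 262] is false
  shipment insured: yes → true
  hazmat-classified: yes → true
  number of pieces > 58: 24 > 58 is false
  dual-use technology: yes → true
  customs declaration filed: no → false
  destination country ∈ {FR, JP}: BR is not in the set → false
Combine:
[1.1.1.2] true AND true = true
[1.1.1] true AND true = true
[1.1.2] exactly-one(true, false, false) = true
[1.1] exactly-one(true, true) = false
[1] NOT false = true
[2.1.2] exactly-one(true, true) = false
[2.1.3] false OR true = true
[2.1.4.1] false OR true = true
[2.1.4] NOT true = false
[2.1] false AND false AND true AND false = false
[2] NOT false = true
[3] false → true (antecedent false ⇒ implication holds) = true
[root] true AND true AND true = true
Overall: true → cleared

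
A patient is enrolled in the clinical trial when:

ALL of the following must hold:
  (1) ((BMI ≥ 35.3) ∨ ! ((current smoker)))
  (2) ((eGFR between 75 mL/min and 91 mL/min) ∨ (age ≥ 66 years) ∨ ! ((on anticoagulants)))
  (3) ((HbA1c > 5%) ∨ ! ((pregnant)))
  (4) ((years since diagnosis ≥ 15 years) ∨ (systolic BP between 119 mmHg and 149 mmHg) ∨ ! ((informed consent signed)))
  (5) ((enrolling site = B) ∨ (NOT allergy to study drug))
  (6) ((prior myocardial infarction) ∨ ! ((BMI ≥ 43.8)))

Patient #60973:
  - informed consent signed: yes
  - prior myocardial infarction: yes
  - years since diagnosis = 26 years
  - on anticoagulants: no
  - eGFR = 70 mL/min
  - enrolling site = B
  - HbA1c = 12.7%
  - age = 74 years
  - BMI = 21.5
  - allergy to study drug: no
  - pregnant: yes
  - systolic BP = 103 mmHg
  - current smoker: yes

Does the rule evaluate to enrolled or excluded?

Excluded

Atomic conditions:
  BMI ≥ 35.3: 21.5 ≥ 35.3 is false
  current smoker: yes → true
  eGFR between 75 mL/min and 91 mL/min: 70 in [75, 91] is false
  age ≥ 66 years: 74 ≥ 66 is true
  on anticoagulants: no → false
  HbA1c > 5%: 12.7 > 5 is true
  pregnant: yes → true
  years since diagnosis ≥ 15 years: 26 ≥ 15 is true
  systolic BP between 119 mmHg and 149 mmHg: 103 in [119, 149] is false
  informed consent signed: yes → true
  enrolling site = B: B == B is true
  NOT allergy to study drug: no → true
  prior myocardial infarction: yes → true
  BMI ≥ 43.8: 21.5 ≥ 43.8 is false
Combine:
[1.2] NOT true = false
[1] false OR false = false
[2.3] NOT false = true
[2] false OR true OR true = true
[3.2] NOT true = false
[3] true OR false = true
[4.3] NOT true = false
[4] true OR false OR false = true
[5] true OR true = true
[6.2] NOT false = true
[6] true OR true = true
[root] false AND true AND true AND true AND true AND true = false
Overall: false → excluded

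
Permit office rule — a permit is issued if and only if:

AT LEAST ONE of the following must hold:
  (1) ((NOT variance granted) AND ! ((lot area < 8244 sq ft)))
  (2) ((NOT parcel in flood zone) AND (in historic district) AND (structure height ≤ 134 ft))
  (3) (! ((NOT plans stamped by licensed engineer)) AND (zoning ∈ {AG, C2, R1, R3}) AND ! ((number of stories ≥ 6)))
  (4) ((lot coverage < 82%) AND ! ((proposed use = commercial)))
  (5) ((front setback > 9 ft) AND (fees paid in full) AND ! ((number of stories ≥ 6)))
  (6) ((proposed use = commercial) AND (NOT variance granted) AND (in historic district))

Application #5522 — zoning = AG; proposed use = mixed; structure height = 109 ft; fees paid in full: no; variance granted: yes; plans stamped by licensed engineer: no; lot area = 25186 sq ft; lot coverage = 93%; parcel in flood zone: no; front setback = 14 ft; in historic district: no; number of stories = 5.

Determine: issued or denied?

Atomic conditions:
  NOT variance granted: yes → false
  lot area < 8244 sq ft: 25186 < 8244 is false
  NOT parcel in flood zone: no → true
  in historic district: no → false
  structure height ≤ 134 ft: 109 ≤ 134 is true
  NOT plans stamped by licensed engineer: no → true
  zoning ∈ {AG, C2, R1, R3}: AG is in the set → true
  number of stories ≥ 6: 5 ≥ 6 is false
  lot coverage < 82%: 93 < 82 is false
  proposed use = commercial: mixed == commercial is false
  front setback > 9 ft: 14 > 9 is true
  fees paid in full: no → false
Combine:
[1.2] NOT false = true
[1] false AND true = false
[2] true AND false AND true = false
[3.1] NOT true = false
[3.3] NOT false = true
[3] false AND true AND true = false
[4.2] NOT false = true
[4] false AND true = false
[5.3] NOT false = true
[5] true AND false AND true = false
[6] false AND false AND false = false
[root] false OR false OR false OR false OR false OR false = false
Overall: false → denied

Denied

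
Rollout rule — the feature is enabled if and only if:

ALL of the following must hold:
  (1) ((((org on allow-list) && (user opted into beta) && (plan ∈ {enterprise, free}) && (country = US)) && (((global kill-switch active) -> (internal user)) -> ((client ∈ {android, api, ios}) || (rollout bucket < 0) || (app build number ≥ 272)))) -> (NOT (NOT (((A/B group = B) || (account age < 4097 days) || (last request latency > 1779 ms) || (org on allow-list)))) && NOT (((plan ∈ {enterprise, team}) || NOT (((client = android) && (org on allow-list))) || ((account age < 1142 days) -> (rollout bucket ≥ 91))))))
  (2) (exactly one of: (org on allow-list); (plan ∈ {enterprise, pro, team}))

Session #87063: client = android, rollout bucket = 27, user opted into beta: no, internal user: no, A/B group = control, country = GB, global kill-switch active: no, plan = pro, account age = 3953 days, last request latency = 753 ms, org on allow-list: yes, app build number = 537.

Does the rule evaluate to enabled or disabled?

Disabled

Atomic conditions:
  org on allow-list: yes → true
  user opted into beta: no → false
  plan ∈ {enterprise, free}: pro is not in the set → false
  country = US: GB == US is false
  global kill-switch active: no → false
  internal user: no → false
  client ∈ {android, api, ios}: android is in the set → true
  rollout bucket < 0: 27 < 0 is false
  app build number ≥ 272: 537 ≥ 272 is true
  A/B group = B: control == B is false
  account age < 4097 days: 3953 < 4097 is true
  last request latency > 1779 ms: 753 > 1779 is false
  plan ∈ {enterprise, team}: pro is not in the set → false
  client = android: android == android is true
  account age < 1142 days: 3953 < 1142 is false
  rollout bucket ≥ 91: 27 ≥ 91 is false
  plan ∈ {enterprise, pro, team}: pro is in the set → true
Combine:
[1.1.1] true AND false AND false AND false = false
[1.1.2.1] false → false (antecedent false ⇒ implication holds) = true
[1.1.2.2] true OR false OR true = true
[1.1.2] true → true = true
[1.1] false AND true = false
[1.2.1.1.1] false OR true OR false OR true = true
[1.2.1.1] NOT true = false
[1.2.1] NOT false = true
[1.2.2.1.2.1] true AND true = true
[1.2.2.1.2] NOT true = false
[1.2.2.1.3] false → false (antecedent false ⇒ implication holds) = true
[1.2.2.1] false OR false OR true = true
[1.2.2] NOT true = false
[1.2] true AND false = false
[1] false → false (antecedent false ⇒ implication holds) = true
[2] exactly-one(true, true) = false
[root] true AND false = false
Overall: false → disabled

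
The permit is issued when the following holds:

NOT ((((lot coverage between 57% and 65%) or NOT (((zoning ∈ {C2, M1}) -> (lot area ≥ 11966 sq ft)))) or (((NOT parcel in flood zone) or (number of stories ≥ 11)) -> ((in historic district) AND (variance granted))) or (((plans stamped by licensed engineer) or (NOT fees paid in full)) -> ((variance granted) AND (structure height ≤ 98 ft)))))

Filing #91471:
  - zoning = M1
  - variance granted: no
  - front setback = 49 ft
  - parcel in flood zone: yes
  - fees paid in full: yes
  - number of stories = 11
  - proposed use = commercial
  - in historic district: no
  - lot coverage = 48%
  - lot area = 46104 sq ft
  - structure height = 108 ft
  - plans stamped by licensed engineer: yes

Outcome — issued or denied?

Issued

Atomic conditions:
  lot coverage between 57% and 65%: 48 in [57, 65] is false
  zoning ∈ {C2, M1}: M1 is in the set → true
  lot area ≥ 11966 sq ft: 46104 ≥ 11966 is true
  NOT parcel in flood zone: yes → false
  number of stories ≥ 11: 11 ≥ 11 is true
  in historic district: no → false
  variance granted: no → false
  plans stamped by licensed engineer: yes → true
  NOT fees paid in full: yes → false
  structure height ≤ 98 ft: 108 ≤ 98 is false
Combine:
[1.1.2.1] true → true = true
[1.1.2] NOT true = false
[1.1] false OR false = false
[1.2.1] false OR true = true
[1.2.2] false AND false = false
[1.2] true → false = false
[1.3.1] true OR false = true
[1.3.2] false AND false = false
[1.3] true → false = false
[1] false OR false OR false = false
[root] NOT false = true
Overall: true → issued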